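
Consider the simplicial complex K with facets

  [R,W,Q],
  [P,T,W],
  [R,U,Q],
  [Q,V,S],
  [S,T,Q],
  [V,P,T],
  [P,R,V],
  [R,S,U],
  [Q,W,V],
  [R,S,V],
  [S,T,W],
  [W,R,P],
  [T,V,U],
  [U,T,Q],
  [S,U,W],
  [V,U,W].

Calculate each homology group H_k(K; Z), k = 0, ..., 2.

Fix the vertex order P < Q < R < S < T < U < V < W and write every simplex with vertices in increasing order. Then dim K = 2 and the simplices of K are:

  0-simplices (8): P, Q, R, S, T, U, V, W
  1-simplices (24): PR, PT, PV, PW, QR, QS, QT, QU, QV, QW, RS, RU, RV, RW, ST, SU, SV, SW, TU, TV, TW, UV, UW, VW
  2-simplices (16): PRV, PRW, PTV, PTW, QRU, QRW, QST, QSV, QTU, QVW, RSU, RSV, STW, SUW, TUV, UVW

giving chain groups C_0 ≅ Z^8, C_1 ≅ Z^24, C_2 ≅ Z^16.

The boundary map ∂_1: C_1 → C_0 sends each edge [p,q] (with p < q) to q − p.
As a 8×24 matrix over Z this has rank 7, with invariant factors (1,1,1,1,1,1,1).

Boundary ∂_2: C_2 → C_1 maps a triangle to the signed sum of its edges. For instance
  ∂QRU = RU − QU + QR,
  ∂RSV = SV − RV + RS.
This gives a 24×16 integer matrix of rank 15; reducing to Smith normal form yields diagonal entries (1,1,1,1,1,1,1,1,1,1,1,1,1,1,1).

Reading off H_k = ker ∂_k / im ∂_{k+1}:

  H_0: rank C_0 − rank ∂_1 = 8 − 7 = 1, and the invariant factors of ∂_1 are all 1, so H_0 ≅ Z.
  H_1: rank ker ∂_1 − rank ∂_2 = (24 − 7) − 15 = 2, and the invariant factors of ∂_2 are all 1, so H_1 ≅ Z^2.
  H_2: rank ker ∂_2 − rank ∂_3 = (16 − 15) − 0 = 1, and there is no ∂_3, so H_2 ≅ Z.

As a check, the Euler characteristic is 8 − 24 + 16 = 0, which agrees with 1 − 2 + 1 = 0.

H_0 = Z,  H_1 = Z^2,  H_2 = Z.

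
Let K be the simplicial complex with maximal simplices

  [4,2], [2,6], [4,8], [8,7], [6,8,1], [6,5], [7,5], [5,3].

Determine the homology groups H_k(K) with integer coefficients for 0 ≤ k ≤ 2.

H_0 ≅ Z,  H_1 ≅ Z^2,  H_2 = 0.

Take the total order 1 < 2 < 3 < 4 < 5 < 6 < 7 < 8 on the vertex set. Then K (dimension 2) consists of the simplices:

  0-simplices (8): [1], [2], [3], [4], [5], [6], [7], [8]
  1-simplices (10): [1,6], [1,8], [2,4], [2,6], [3,5], [4,8], [5,6], [5,7], [6,8], [7,8]
  2-simplices (1): [1,6,8]

so the chain groups are C_0 ≅ Z^8, C_1 ≅ Z^10, C_2 ≅ Z^1.

The boundary map ∂_1: C_1 → C_0 sends each edge [p,q] (with p < q) to q − p. For instance
  ∂[4,8] = [8] − [4].
The 8×10 boundary matrix has rank 7 and Smith normal form diag(1,1,1,1,1,1,1).

Boundary ∂_2: C_2 → C_1 acts by ∂[p,q,r] = [q,r] − [p,r] + [p,q]. For instance
  ∂[1,6,8] = [6,8] − [1,8] + [1,6].
The resulting 10×1 matrix has rank 1, and its Smith normal form has invariant factors (1).

Computing H_k = (kernel of ∂_k) / (image of ∂_{k+1}):

  H_0: rank C_0 − rank ∂_1 = 8 − 7 = 1, and the invariant factors of ∂_1 are all 1, so H_0 = Z.
  H_1: rank ker ∂_1 − rank ∂_2 = (10 − 7) − 1 = 2, and the invariant factors of ∂_2 are all 1, so H_1 = Z^2.
  H_2: rank ker ∂_2 − rank ∂_3 = (1 − 1) − 0 = 0, and there is no ∂_3, so H_2 = 0.

As a check, the Euler characteristic is 8 − 10 + 1 = -1, which agrees with 1 − 2 + 0 = -1.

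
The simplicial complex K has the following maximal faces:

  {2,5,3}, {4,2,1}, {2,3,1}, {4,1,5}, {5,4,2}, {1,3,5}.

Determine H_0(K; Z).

Take the total order 1 < 2 < 3 < 4 < 5 on the vertex set. Then K (dimension 2) consists of the simplices:

  0-simplices (5): [1], [2], [3], [4], [5]
  1-simplices (9): [1,2], [1,3], [1,4], [1,5], [2,3], [2,4], [2,5], [3,5], [4,5]
  2-simplices (6): [1,2,3], [1,2,4], [1,3,5], [1,4,5], [2,3,5], [2,4,5]

so the chain groups are C_0 ≅ Z^5, C_1 ≅ Z^9, C_2 ≅ Z^6.

The boundary map ∂_1: C_1 → C_0 sends each edge [p,q] (with p < q) to q − p. For instance
  ∂[1,4] = [4] − [1].
As a 5×9 matrix over Z this has rank 4, with invariant factors (1,1,1,1).

The boundary map ∂_2: C_2 → C_1 acts by ∂[p,q,r] = [q,r] − [p,r] + [p,q]. For instance
  ∂[2,3,5] = [3,5] − [2,5] + [2,3],
  ∂[1,3,5] = [3,5] − [1,5] + [1,3].
The resulting 9×6 matrix has rank 5, and its Smith normal form has invariant factors (1,1,1,1,1).

Reading off H_k = ker ∂_k / im ∂_{k+1}:

  H_0: rank C_0 − rank ∂_1 = 5 − 4 = 1, and the invariant factors of ∂_1 are all 1, so H_0 = Z.

H_0 ≅ Z.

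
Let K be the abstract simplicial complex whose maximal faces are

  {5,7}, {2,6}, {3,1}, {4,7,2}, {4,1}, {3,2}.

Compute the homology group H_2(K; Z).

H_2 ≅ 0.

Order the vertices as 1 < 2 < 3 < 4 < 5 < 6 < 7. Listing each simplex with vertices in this order, K has dimension 2 with simplices:

  0-simplices (7): [1], [2], [3], [4], [5], [6], [7]
  1-simplices (8): [1,3], [1,4], [2,3], [2,4], [2,6], [2,7], [4,7], [5,7]
  2-simplices (1): [2,4,7]

so the chain groups are C_0 ≅ Z^7, C_1 ≅ Z^8, C_2 ≅ Z^1.

Boundary ∂_1: C_1 → C_0 is given by ∂[p,q] = [q] − [p].
The resulting 7×8 matrix has rank 6, and its Smith normal form has invariant factors (1,1,1,1,1,1).

The boundary map ∂_2: C_2 → C_1 sends each 2-simplex [p,q,r] to [q,r] − [p,r] + [p,q]. For instance
  ∂[2,4,7] = [4,7] − [2,7] + [2,4].
As a 8×1 matrix over Z this has rank 1, with invariant factors (1).

Now H_k = ker ∂_k / im ∂_{k+1}, so:

  H_2: rank ker ∂_2 − rank ∂_3 = (1 − 1) − 0 = 0, and there is no ∂_3, so H_2 = 0.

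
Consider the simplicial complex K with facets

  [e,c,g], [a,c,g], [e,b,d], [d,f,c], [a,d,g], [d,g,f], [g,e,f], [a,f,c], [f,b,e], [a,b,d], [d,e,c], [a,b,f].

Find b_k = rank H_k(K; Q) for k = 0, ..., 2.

b_0 = 1, b_1 = 0, b_2 = 0.

Take the total order a < b < c < d < e < f < g on the vertex set. Then K (dimension 2) consists of the simplices:

  0-simplices (7): a, b, c, d, e, f, g
  1-simplices (18): ab, ac, ad, af, ag, bd, be, bf, cd, ce, cf, cg, de, df, dg, ef, eg, fg
  2-simplices (12): abd, abf, acf, acg, adg, bde, bef, cde, cdf, ceg, dfg, efg

so the chain groups are C_0 ≅ Z^7, C_1 ≅ Z^18, C_2 ≅ Z^12.

∂_1: C_1 → C_0 is given by ∂[p,q] = [q] − [p].
This gives a 7×18 integer matrix of rank 6; reducing to Smith normal form yields diagonal entries (1,1,1,1,1,1).

The boundary map ∂_2: C_2 → C_1 sends each 2-simplex [p,q,r] to [q,r] − [p,r] + [p,q]. For instance
  ∂dfg = fg − dg + df,
  ∂acg = cg − ag + ac.
This gives a 18×12 integer matrix of rank 12; reducing to Smith normal form yields diagonal entries (1,1,1,1,1,1,1,1,1,1,1,2).

Computing H_k = (kernel of ∂_k) / (image of ∂_{k+1}):

  H_0: rank C_0 − rank ∂_1 = 7 − 6 = 1, and the invariant factors of ∂_1 are all 1, so H_0 ≅ Z.
  H_1: rank ker ∂_1 − rank ∂_2 = (18 − 6) − 12 = 0, and ∂_2 has invariant factor 2 > 1, so H_1 ≅ Z/2Z.
  H_2: rank ker ∂_2 − rank ∂_3 = (12 − 12) − 0 = 0, and there is no ∂_3, so H_2 ≅ 0.

As a check, the Euler characteristic is 7 − 18 + 12 = 1, which agrees with 1 − 0 + 0 = 1.

Hence the Betti numbers are b_0 = 1, b_1 = 0, b_2 = 0.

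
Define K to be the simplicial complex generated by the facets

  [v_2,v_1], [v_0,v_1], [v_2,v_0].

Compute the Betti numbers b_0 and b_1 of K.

We work with the vertex ordering v_0 < v_1 < v_2. The simplices of K, each written with vertices in increasing order, are:

  0-simplices (3): [v_0], [v_1], [v_2]
  1-simplices (3): [v_0,v_1], [v_0,v_2], [v_1,v_2]

Hence C_0 ≅ Z^3, C_1 ≅ Z^3.

The boundary map ∂_1: C_1 → C_0 is given by ∂[p,q] = [q] − [p].
This gives a 3×3 integer matrix of rank 2; reducing to Smith normal form yields diagonal entries (1,1).

Computing H_k = (kernel of ∂_k) / (image of ∂_{k+1}):

  H_0: rank C_0 − rank ∂_1 = 3 − 2 = 1, and the invariant factors of ∂_1 are all 1, so H_0 ≅ Z.
  H_1: rank ker ∂_1 − rank ∂_2 = (3 − 2) − 0 = 1, and there is no ∂_2, so H_1 ≅ Z.

Hence the Betti numbers are b_0 = 1, b_1 = 1.

b_0 = 1, b_1 = 1.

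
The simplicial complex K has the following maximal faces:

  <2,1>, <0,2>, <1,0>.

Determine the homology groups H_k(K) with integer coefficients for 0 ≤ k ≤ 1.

Order the vertices as 0 < 1 < 2. Listing each simplex with vertices in this order, K has dimension 1 with simplices:

  0-simplices (3): [0], [1], [2]
  1-simplices (3): [0,1], [0,2], [1,2]

so the chain groups are C_0 ≅ Z^3, C_1 ≅ Z^3.

∂_1: C_1 → C_0 maps an edge to its endpoints' difference, ∂[p,q] = q − p.
The 3×3 boundary matrix has rank 2 and Smith normal form diag(1,1).

Now H_k = ker ∂_k / im ∂_{k+1}, so:

  H_0: rank C_0 − rank ∂_1 = 3 − 2 = 1, and the invariant factors of ∂_1 are all 1, so H_0 ≅ Z.
  H_1: rank ker ∂_1 − rank ∂_2 = (3 − 2) − 0 = 1, and there is no ∂_2, so H_1 ≅ Z.

(K is a triangulation of the circle S^1.)

H_0 = Z,  H_1 = Z.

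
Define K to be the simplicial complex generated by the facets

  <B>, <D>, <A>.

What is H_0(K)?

H_0 ≅ Z^3.

Fix the vertex order A < B < D and write every simplex with vertices in increasing order. Then dim K = 0 and the simplices of K are:

  0-simplices (3): A, B, D

so the chain groups are C_0 ≅ Z^3.

Now H_k = ker ∂_k / im ∂_{k+1}, so:

  H_0: rank C_0 − rank ∂_1 = 3 − 0 = 3, and there is no ∂_1, so H_0 ≅ Z^3.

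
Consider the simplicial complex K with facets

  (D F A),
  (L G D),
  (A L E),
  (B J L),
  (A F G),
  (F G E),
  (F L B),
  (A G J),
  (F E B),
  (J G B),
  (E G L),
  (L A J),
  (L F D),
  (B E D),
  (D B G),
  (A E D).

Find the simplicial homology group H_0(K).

H_0 = Z.

K has 8 vertices, 24 edges, 16 triangles.
rank ∂_0 = 0, rank ∂_1 = 7 ⇒ b_0 = 8 − 0 − 7 = 1; all invariant factors of ∂_1 are 1 so no torsion. So H_0 ≅ Z.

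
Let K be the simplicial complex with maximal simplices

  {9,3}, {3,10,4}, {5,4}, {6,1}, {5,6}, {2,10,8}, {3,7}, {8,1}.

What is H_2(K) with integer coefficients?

H_2 ≅ 0.

Fix the vertex order 1 < 2 < 3 < 4 < 5 < 6 < 7 < 8 < 9 < 10 and write every simplex with vertices in increasing order. Then dim K = 2 and the simplices of K are:

  0-simplices (10): [1], [2], [3], [4], [5], [6], [7], [8], [9], [10]
  1-simplices (12): [1,6], [1,8], [2,8], [2,10], [3,4], [3,7], [3,9], [3,10], [4,5], [4,10], [5,6], [8,10]
  2-simplices (2): [2,8,10], [3,4,10]

Hence C_0 ≅ Z^10, C_1 ≅ Z^12, C_2 ≅ Z^2.

∂_1: C_1 → C_0 sends each edge [p,q] (with p < q) to q − p. For instance
  ∂[5,6] = [6] − [5].
As a 10×12 matrix over Z this has rank 9, with invariant factors (1,1,1,1,1,1,1,1,1).

The boundary map ∂_2: C_2 → C_1 sends each 2-simplex [p,q,r] to [q,r] − [p,r] + [p,q]. For instance
  ∂[2,8,10] = [8,10] − [2,10] + [2,8],
  ∂[3,4,10] = [4,10] − [3,10] + [3,4].
The 12×2 boundary matrix has rank 2 and Smith normal form diag(1,1).

Reading off H_k = ker ∂_k / im ∂_{k+1}:

  H_2: rank ker ∂_2 − rank ∂_3 = (2 − 2) − 0 = 0, and there is no ∂_3, so H_2 = 0.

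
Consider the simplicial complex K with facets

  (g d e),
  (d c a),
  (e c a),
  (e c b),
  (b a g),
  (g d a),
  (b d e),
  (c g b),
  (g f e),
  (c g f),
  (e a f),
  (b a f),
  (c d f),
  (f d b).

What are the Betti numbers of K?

We work with the vertex ordering a < b < c < d < e < f < g. The simplices of K, each written with vertices in increasing order, are:

  0-simplices (7): a, b, c, d, e, f, g
  1-simplices (21): ab, ac, ad, ae, af, ag, bc, bd, be, bf, bg, cd, ce, cf, cg, de, df, dg, ef, eg, fg
  2-simplices (14): abf, abg, acd, ace, adg, aef, bce, bcg, bde, bdf, cdf, cfg, deg, efg

so the chain groups are C_0 ≅ Z^7, C_1 ≅ Z^21, C_2 ≅ Z^14.

∂_1: C_1 → C_0 sends each edge [p,q] (with p < q) to q − p.
This gives a 7×21 integer matrix of rank 6; reducing to Smith normal form yields diagonal entries (1,1,1,1,1,1).

The boundary map ∂_2: C_2 → C_1 maps a triangle to the signed sum of its edges. For instance
  ∂efg = fg − eg + ef,
  ∂bde = de − be + bd.
As a 21×14 matrix over Z this has rank 13, with invariant factors (1,1,1,1,1,1,1,1,1,1,1,1,1).

From H_k ≅ ker(∂_k) / im(∂_{k+1}) we obtain:

  H_0: rank C_0 − rank ∂_1 = 7 − 6 = 1, and the invariant factors of ∂_1 are all 1, so H_0 ≅ Z.
  H_1: rank ker ∂_1 − rank ∂_2 = (21 − 6) − 13 = 2, and the invariant factors of ∂_2 are all 1, so H_1 ≅ Z^2.
  H_2: rank ker ∂_2 − rank ∂_3 = (14 − 13) − 0 = 1, and there is no ∂_3, so H_2 ≅ Z.

As a check, the Euler characteristic is 7 − 21 + 14 = 0, which agrees with 1 − 2 + 1 = 0.

Hence the Betti numbers are b_0 = 1, b_1 = 2, b_2 = 1.

b_0 = 1, b_1 = 2, b_2 = 1.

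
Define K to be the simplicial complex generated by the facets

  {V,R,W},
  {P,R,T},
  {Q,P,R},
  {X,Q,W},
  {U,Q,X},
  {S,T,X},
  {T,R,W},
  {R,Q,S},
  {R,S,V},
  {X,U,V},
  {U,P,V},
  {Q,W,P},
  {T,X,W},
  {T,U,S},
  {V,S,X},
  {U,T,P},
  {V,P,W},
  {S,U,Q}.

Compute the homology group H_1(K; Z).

Take the total order P < Q < R < S < T < U < V < W < X on the vertex set. Then K (dimension 2) consists of the simplices:

  0-simplices (9): P, Q, R, S, T, U, V, W, X
  1-simplices (27): PQ, PR, PT, PU, PV, PW, QR, QS, QU, QW, QX, RS, RT, RV, RW, ST, SU, SV, SX, TU, TW, TX, UV, UX, VW, VX, WX
  2-simplices (18): PQR, PQW, PRT, PTU, PUV, PVW, QRS, QSU, QUX, QWX, RSV, RTW, RVW, STU, STX, SVX, TWX, UVX

giving chain groups C_0 ≅ Z^9, C_1 ≅ Z^27, C_2 ≅ Z^18.

Boundary ∂_1: C_1 → C_0 sends each edge [p,q] (with p < q) to q − p.
This gives a 9×27 integer matrix of rank 8; reducing to Smith normal form yields diagonal entries (1,1,1,1,1,1,1,1).

Boundary ∂_2: C_2 → C_1 maps a triangle to the signed sum of its edges. For instance
  ∂QSU = SU − QU + QS,
  ∂TWX = WX − TX + TW.
The resulting 27×18 matrix has rank 18, and its Smith normal form has invariant factors (1,1,1,1,1,1,1,1,1,1,1,1,1,1,1,1,1,2).

Now H_k = ker ∂_k / im ∂_{k+1}, so:

  H_1: rank ker ∂_1 − rank ∂_2 = (27 − 8) − 18 = 1, and ∂_2 has invariant factor 2 > 1, so H_1 = Z ⊕ Z/2Z.

H_1 ≅ Z ⊕ Z/2Z.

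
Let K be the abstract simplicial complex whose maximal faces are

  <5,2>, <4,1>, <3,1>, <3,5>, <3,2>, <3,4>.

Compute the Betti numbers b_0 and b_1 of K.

b_0 = 1, b_1 = 2.

Order the vertices as 1 < 2 < 3 < 4 < 5. Listing each simplex with vertices in this order, K has dimension 1 with simplices:

  0-simplices (5): [1], [2], [3], [4], [5]
  1-simplices (6): [1,3], [1,4], [2,3], [2,5], [3,4], [3,5]

Hence C_0 ≅ Z^5, C_1 ≅ Z^6.

The boundary map ∂_1: C_1 → C_0 maps an edge to its endpoints' difference, ∂[p,q] = q − p.
This gives a 5×6 integer matrix of rank 4; reducing to Smith normal form yields diagonal entries (1,1,1,1).

From H_k ≅ ker(∂_k) / im(∂_{k+1}) we obtain:

  H_0: rank C_0 − rank ∂_1 = 5 − 4 = 1, and the invariant factors of ∂_1 are all 1, so H_0 ≅ Z.
  H_1: rank ker ∂_1 − rank ∂_2 = (6 − 4) − 0 = 2, and there is no ∂_2, so H_1 ≅ Z^2.

Hence the Betti numbers are b_0 = 1, b_1 = 2.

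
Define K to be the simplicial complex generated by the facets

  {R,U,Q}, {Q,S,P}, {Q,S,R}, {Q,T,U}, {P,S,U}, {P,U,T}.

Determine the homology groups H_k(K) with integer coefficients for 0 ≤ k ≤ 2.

K has 6 vertices, 12 edges, 6 triangles.
rank ∂_0 = 0, rank ∂_1 = 5 ⇒ b_0 = 6 − 0 − 5 = 1; all invariant factors of ∂_1 are 1 so no torsion. So H_0 = Z.
rank ∂_1 = 5, rank ∂_2 = 6 ⇒ b_1 = 12 − 5 − 6 = 1; all invariant factors of ∂_2 are 1 so no torsion. So H_1 = Z.
rank ∂_2 = 6, rank ∂_3 = 0 ⇒ b_2 = 6 − 6 − 0 = 0. So H_2 = 0.

H_0 ≅ Z,  H_1 ≅ Z,  H_2 = 0.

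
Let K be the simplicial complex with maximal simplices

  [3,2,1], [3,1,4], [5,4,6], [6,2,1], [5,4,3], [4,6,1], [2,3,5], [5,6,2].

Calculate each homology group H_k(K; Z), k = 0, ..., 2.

H_0 = Z,  H_1 = 0,  H_2 = Z.

Fix the vertex order 1 < 2 < 3 < 4 < 5 < 6 and write every simplex with vertices in increasing order. Then dim K = 2 and the simplices of K are:

  0-simplices (6): [1], [2], [3], [4], [5], [6]
  1-simplices (12): [1,2], [1,3], [1,4], [1,6], [2,3], [2,5], [2,6], [3,4], [3,5], [4,5], [4,6], [5,6]
  2-simplices (8): [1,2,3], [1,2,6], [1,3,4], [1,4,6], [2,3,5], [2,5,6], [3,4,5], [4,5,6]

so the chain groups are C_0 ≅ Z^6, C_1 ≅ Z^12, C_2 ≅ Z^8.

The boundary map ∂_1: C_1 → C_0 maps an edge to its endpoints' difference, ∂[p,q] = q − p. For instance
  ∂[1,2] = [2] − [1].
The resulting 6×12 matrix has rank 5, and its Smith normal form has invariant factors (1,1,1,1,1).

The boundary map ∂_2: C_2 → C_1 sends each 2-simplex [p,q,r] to [q,r] − [p,r] + [p,q]. For instance
  ∂[1,2,3] = [2,3] − [1,3] + [1,2],
  ∂[1,3,4] = [3,4] − [1,4] + [1,3].
The 12×8 boundary matrix has rank 7 and Smith normal form diag(1,1,1,1,1,1,1).

Now H_k = ker ∂_k / im ∂_{k+1}, so:

  H_0: rank C_0 − rank ∂_1 = 6 − 5 = 1, and the invariant factors of ∂_1 are all 1, so H_0 = Z.
  H_1: rank ker ∂_1 − rank ∂_2 = (12 − 5) − 7 = 0, and the invariant factors of ∂_2 are all 1, so H_1 = 0.
  H_2: rank ker ∂_2 − rank ∂_3 = (8 − 7) − 0 = 1, and there is no ∂_3, so H_2 = Z.

(K is a triangulation of the 2-sphere S^2.)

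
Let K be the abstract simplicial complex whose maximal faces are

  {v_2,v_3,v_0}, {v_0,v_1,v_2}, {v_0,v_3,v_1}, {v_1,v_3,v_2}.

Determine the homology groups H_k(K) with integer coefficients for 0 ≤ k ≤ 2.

H_0 ≅ Z,  H_1 = 0,  H_2 ≅ Z.

Order the vertices as v_0 < v_1 < v_2 < v_3. Listing each simplex with vertices in this order, K has dimension 2 with simplices:

  0-simplices (4): [v_0], [v_1], [v_2], [v_3]
  1-simplices (6): [v_0,v_1], [v_0,v_2], [v_0,v_3], [v_1,v_2], [v_1,v_3], [v_2,v_3]
  2-simplices (4): [v_0,v_1,v_2], [v_0,v_1,v_3], [v_0,v_2,v_3], [v_1,v_2,v_3]

giving chain groups C_0 ≅ Z^4, C_1 ≅ Z^6, C_2 ≅ Z^4.

The boundary map ∂_1: C_1 → C_0 is given by ∂[p,q] = [q] − [p]. For instance
  ∂[v_0,v_1] = [v_1] − [v_0].
This gives a 4×6 integer matrix of rank 3; reducing to Smith normal form yields diagonal entries (1,1,1).

Boundary ∂_2: C_2 → C_1 sends each 2-simplex [p,q,r] to [q,r] − [p,r] + [p,q]. For instance
  ∂[v_0,v_1,v_3] = [v_1,v_3] − [v_0,v_3] + [v_0,v_1],
  ∂[v_1,v_2,v_3] = [v_2,v_3] − [v_1,v_3] + [v_1,v_2].
The 6×4 boundary matrix has rank 3 and Smith normal form diag(1,1,1).

From H_k ≅ ker(∂_k) / im(∂_{k+1}) we obtain:

  H_0: rank C_0 − rank ∂_1 = 4 − 3 = 1, and the invariant factors of ∂_1 are all 1, so H_0 ≅ Z.
  H_1: rank ker ∂_1 − rank ∂_2 = (6 − 3) − 3 = 0, and the invariant factors of ∂_2 are all 1, so H_1 ≅ 0.
  H_2: rank ker ∂_2 − rank ∂_3 = (4 − 3) − 0 = 1, and there is no ∂_3, so H_2 ≅ Z.

As a check, the Euler characteristic is 4 − 6 + 4 = 2, which agrees with 1 − 0 + 1 = 2.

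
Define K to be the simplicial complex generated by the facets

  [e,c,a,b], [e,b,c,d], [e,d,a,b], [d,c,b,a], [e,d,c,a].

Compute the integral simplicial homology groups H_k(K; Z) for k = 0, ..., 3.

H_0 ≅ Z,  H_1 = 0,  H_2 = 0,  H_3 ≅ Z.

Fix the vertex order a < b < c < d < e and write every simplex with vertices in increasing order. Then dim K = 3 and the simplices of K are:

  0-simplices (5): a, b, c, d, e
  1-simplices (10): ab, ac, ad, ae, bc, bd, be, cd, ce, de
  2-simplices (10): abc, abd, abe, acd, ace, ade, bcd, bce, bde, cde
  3-simplices (5): abcd, abce, abde, acde, bcde

Hence C_0 ≅ Z^5, C_1 ≅ Z^10, C_2 ≅ Z^10, C_3 ≅ Z^5.

Boundary ∂_1: C_1 → C_0 is given by ∂[p,q] = [q] − [p].
This gives a 5×10 integer matrix of rank 4; reducing to Smith normal form yields diagonal entries (1,1,1,1).

∂_2: C_2 → C_1 maps a triangle to the signed sum of its edges. For instance
  ∂abe = be − ae + ab,
  ∂bcd = cd − bd + bc.
This gives a 10×10 integer matrix of rank 6; reducing to Smith normal form yields diagonal entries (1,1,1,1,1,1).

The boundary map ∂_3: C_3 → C_2 sends each 3-simplex σ to the alternating sum Σ_i (−1)^i (σ with its i-th vertex removed). For instance
  ∂bcde = cde − bde + bce − bcd,
  ∂abcd = bcd − acd + abd − abc.
As a 10×5 matrix over Z this has rank 4, with invariant factors (1,1,1,1).

Now H_k = ker ∂_k / im ∂_{k+1}, so:

  H_0: rank C_0 − rank ∂_1 = 5 − 4 = 1, and the invariant factors of ∂_1 are all 1, so H_0 ≅ Z.
  H_1: rank ker ∂_1 − rank ∂_2 = (10 − 4) − 6 = 0, and the invariant factors of ∂_2 are all 1, so H_1 ≅ 0.
  H_2: rank ker ∂_2 − rank ∂_3 = (10 − 6) − 4 = 0, and the invariant factors of ∂_3 are all 1, so H_2 ≅ 0.
  H_3: rank ker ∂_3 − rank ∂_4 = (5 − 4) − 0 = 1, and there is no ∂_4, so H_3 ≅ Z.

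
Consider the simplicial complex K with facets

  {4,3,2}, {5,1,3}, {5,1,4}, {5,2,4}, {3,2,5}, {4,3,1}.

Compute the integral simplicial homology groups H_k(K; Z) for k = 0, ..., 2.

K has 5 vertices, 9 edges, 6 triangles.
rank ∂_0 = 0, rank ∂_1 = 4 ⇒ b_0 = 5 − 0 − 4 = 1; all invariant factors of ∂_1 are 1 so no torsion. So H_0 ≅ Z.
rank ∂_1 = 4, rank ∂_2 = 5 ⇒ b_1 = 9 − 4 − 5 = 0; all invariant factors of ∂_2 are 1 so no torsion. So H_1 ≅ 0.
rank ∂_2 = 5, rank ∂_3 = 0 ⇒ b_2 = 6 − 5 − 0 = 1. So H_2 ≅ Z.

H_0 ≅ Z,  H_1 = 0,  H_2 ≅ Z.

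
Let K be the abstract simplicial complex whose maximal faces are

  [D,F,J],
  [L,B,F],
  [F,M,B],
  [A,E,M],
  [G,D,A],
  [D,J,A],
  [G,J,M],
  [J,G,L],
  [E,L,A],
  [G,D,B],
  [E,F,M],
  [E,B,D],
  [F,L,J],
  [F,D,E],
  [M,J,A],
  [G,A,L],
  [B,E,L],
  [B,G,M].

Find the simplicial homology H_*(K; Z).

Fix the vertex order A < B < D < E < F < G < J < L < M and write every simplex with vertices in increasing order. Then dim K = 2 and the simplices of K are:

  0-simplices (9): A, B, D, E, F, G, J, L, M
  1-simplices (27): AD, AE, AG, AJ, AL, AM, BD, BE, BF, BG, BL, BM, DE, DF, DG, DJ, EF, EL, EM, FJ, FL, FM, GJ, GL, GM, JL, JM
  2-simplices (18): ADG, ADJ, AEL, AEM, AGL, AJM, BDE, BDG, BEL, BFL, BFM, BGM, DEF, DFJ, EFM, FJL, GJL, GJM

giving chain groups C_0 ≅ Z^9, C_1 ≅ Z^27, C_2 ≅ Z^18.

∂_1: C_1 → C_0 is given by ∂[p,q] = [q] − [p].
This gives a 9×27 integer matrix of rank 8; reducing to Smith normal form yields diagonal entries (1,1,1,1,1,1,1,1).

Boundary ∂_2: C_2 → C_1 sends each 2-simplex [p,q,r] to [q,r] − [p,r] + [p,q]. For instance
  ∂DFJ = FJ − DJ + DF,
  ∂FJL = JL − FL + FJ.
The resulting 27×18 matrix has rank 18, and its Smith normal form has invariant factors (1,1,1,1,1,1,1,1,1,1,1,1,1,1,1,1,1,2).

Computing H_k = (kernel of ∂_k) / (image of ∂_{k+1}):

  H_0: rank C_0 − rank ∂_1 = 9 − 8 = 1, and the invariant factors of ∂_1 are all 1, so H_0 = Z.
  H_1: rank ker ∂_1 − rank ∂_2 = (27 − 8) − 18 = 1, and ∂_2 has invariant factor 2 > 1, so H_1 = Z × Z/2.
  H_2: rank ker ∂_2 − rank ∂_3 = (18 − 18) − 0 = 0, and there is no ∂_3, so H_2 = 0.

(K is a triangulation of the Klein bottle.)

H_0 ≅ Z,  H_1 ≅ Z × Z/2,  H_2 = 0.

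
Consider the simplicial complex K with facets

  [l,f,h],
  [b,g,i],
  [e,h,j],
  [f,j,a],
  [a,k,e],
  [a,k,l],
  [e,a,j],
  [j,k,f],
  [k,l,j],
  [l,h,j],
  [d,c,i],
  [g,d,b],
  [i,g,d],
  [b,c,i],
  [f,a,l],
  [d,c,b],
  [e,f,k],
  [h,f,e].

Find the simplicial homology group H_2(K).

Take the total order a < b < c < d < e < f < g < h < i < j < k < l on the vertex set. Then K (dimension 2) consists of the simplices:

  0-simplices (12): a, b, c, d, e, f, g, h, i, j, k, l
  1-simplices (27): ae, af, aj, ak, al, bc, bd, bg, bi, cd, ci, dg, di, ef, eh, ej, ek, fh, fj, fk, fl, gi, hj, hl, jk, jl, kl
  2-simplices (18): aej, aek, afj, afl, akl, bcd, bci, bdg, bgi, cdi, dgi, efh, efk, ehj, fhl, fjk, hjl, jkl

so the chain groups are C_0 ≅ Z^12, C_1 ≅ Z^27, C_2 ≅ Z^18.

∂_1: C_1 → C_0 sends each edge [p,q] (with p < q) to q − p. For instance
  ∂hl = l − h.
The 12×27 boundary matrix has rank 10 and Smith normal form diag(1,1,1,1,1,1,1,1,1,1).

Boundary ∂_2: C_2 → C_1 maps a triangle to the signed sum of its edges. For instance
  ∂afl = fl − al + af,
  ∂bgi = gi − bi + bg.
The 27×18 boundary matrix has rank 17 and Smith normal form diag(1,1,1,1,1,1,1,1,1,1,1,1,1,1,1,1,2).

Computing H_k = (kernel of ∂_k) / (image of ∂_{k+1}):

  H_2: rank ker ∂_2 − rank ∂_3 = (18 − 17) − 0 = 1, and there is no ∂_3, so H_2 ≅ Z.

(K is a triangulation of the disjoint union of the 2-sphere S^2 and the real projective plane RP^2.)

H_2 = Z.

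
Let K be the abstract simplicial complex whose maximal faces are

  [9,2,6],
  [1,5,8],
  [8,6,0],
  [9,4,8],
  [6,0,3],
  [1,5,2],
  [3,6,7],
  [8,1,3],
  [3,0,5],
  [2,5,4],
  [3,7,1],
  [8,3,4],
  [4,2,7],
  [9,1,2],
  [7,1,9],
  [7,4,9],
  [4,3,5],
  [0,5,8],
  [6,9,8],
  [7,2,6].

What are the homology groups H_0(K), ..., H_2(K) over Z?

Fix the vertex order 0 < 1 < 2 < 3 < 4 < 5 < 6 < 7 < 8 < 9 and write every simplex with vertices in increasing order. Then dim K = 2 and the simplices of K are:

  0-simplices (10): [0], [1], [2], [3], [4], [5], [6], [7], [8], [9]
  1-simplices (30): (30 of them)
  2-simplices (20): (20 of them)

Hence C_0 ≅ Z^10, C_1 ≅ Z^30, C_2 ≅ Z^20.

The boundary map ∂_1: C_1 → C_0 sends each edge [p,q] (with p < q) to q − p. For instance
  ∂[6,7] = [7] − [6].
This gives a 10×30 integer matrix of rank 9; reducing to Smith normal form yields diagonal entries (1,1,1,1,1,1,1,1,1).

The boundary map ∂_2: C_2 → C_1 sends each 2-simplex [p,q,r] to [q,r] − [p,r] + [p,q]. For instance
  ∂[2,4,5] = [4,5] − [2,5] + [2,4],
  ∂[1,3,7] = [3,7] − [1,7] + [1,3].
This gives a 30×20 integer matrix of rank 20; reducing to Smith normal form yields diagonal entries (1,1,1,1,1,1,1,1,1,1,1,1,1,1,1,1,1,1,1,2).

Reading off H_k = ker ∂_k / im ∂_{k+1}:

  H_0: rank C_0 − rank ∂_1 = 10 − 9 = 1, and the invariant factors of ∂_1 are all 1, so H_0 ≅ Z.
  H_1: rank ker ∂_1 − rank ∂_2 = (30 − 9) − 20 = 1, and ∂_2 has invariant factor 2 > 1, so H_1 ≅ Z × Z/2.
  H_2: rank ker ∂_2 − rank ∂_3 = (20 − 20) − 0 = 0, and there is no ∂_3, so H_2 ≅ 0.

As a check, the Euler characteristic is 10 − 30 + 20 = 0, which agrees with 1 − 1 + 0 = 0.

H_0 = Z,  H_1 = Z × Z/2,  H_2 = 0.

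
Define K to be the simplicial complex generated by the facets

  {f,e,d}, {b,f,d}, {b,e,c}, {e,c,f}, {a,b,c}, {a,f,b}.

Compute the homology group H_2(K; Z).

Order the vertices as a < b < c < d < e < f. Listing each simplex with vertices in this order, K has dimension 2 with simplices:

  0-simplices (6): a, b, c, d, e, f
  1-simplices (12): ab, ac, af, bc, bd, be, bf, ce, cf, de, df, ef
  2-simplices (6): abc, abf, bce, bdf, cef, def

giving chain groups C_0 ≅ Z^6, C_1 ≅ Z^12, C_2 ≅ Z^6.

The boundary map ∂_1: C_1 → C_0 maps an edge to its endpoints' difference, ∂[p,q] = q − p.
This gives a 6×12 integer matrix of rank 5; reducing to Smith normal form yields diagonal entries (1,1,1,1,1).

Boundary ∂_2: C_2 → C_1 sends each 2-simplex [p,q,r] to [q,r] − [p,r] + [p,q]. For instance
  ∂def = ef − df + de,
  ∂abc = bc − ac + ab.
The resulting 12×6 matrix has rank 6, and its Smith normal form has invariant factors (1,1,1,1,1,1).

Computing H_k = (kernel of ∂_k) / (image of ∂_{k+1}):

  H_2: rank ker ∂_2 − rank ∂_3 = (6 − 6) − 0 = 0, and there is no ∂_3, so H_2 ≅ 0.

H_2 ≅ 0.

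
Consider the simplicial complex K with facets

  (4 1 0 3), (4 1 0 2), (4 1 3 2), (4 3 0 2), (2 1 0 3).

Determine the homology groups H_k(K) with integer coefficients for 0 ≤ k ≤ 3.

H_0 = Z,  H_1 = 0,  H_2 = 0,  H_3 = Z.

Order the vertices as 0 < 1 < 2 < 3 < 4. Listing each simplex with vertices in this order, K has dimension 3 with simplices:

  0-simplices (5): [0], [1], [2], [3], [4]
  1-simplices (10): [0,1], [0,2], [0,3], [0,4], [1,2], [1,3], [1,4], [2,3], [2,4], [3,4]
  2-simplices (10): [0,1,2], [0,1,3], [0,1,4], [0,2,3], [0,2,4], [0,3,4], [1,2,3], [1,2,4], [1,3,4], [2,3,4]
  3-simplices (5): [0,1,2,3], [0,1,2,4], [0,1,3,4], [0,2,3,4], [1,2,3,4]

so the chain groups are C_0 ≅ Z^5, C_1 ≅ Z^10, C_2 ≅ Z^10, C_3 ≅ Z^5.

Boundary ∂_1: C_1 → C_0 is given by ∂[p,q] = [q] − [p]. For instance
  ∂[1,3] = [3] − [1].
The resulting 5×10 matrix has rank 4, and its Smith normal form has invariant factors (1,1,1,1).

The boundary map ∂_2: C_2 → C_1 maps a triangle to the signed sum of its edges. For instance
  ∂[0,1,2] = [1,2] − [0,2] + [0,1],
  ∂[1,2,3] = [2,3] − [1,3] + [1,2].
The resulting 10×10 matrix has rank 6, and its Smith normal form has invariant factors (1,1,1,1,1,1).

∂_3: C_3 → C_2 sends each 3-simplex σ to the alternating sum Σ_i (−1)^i (σ with its i-th vertex removed). For instance
  ∂[0,1,2,3] = [1,2,3] − [0,2,3] + [0,1,3] − [0,1,2],
  ∂[0,1,2,4] = [1,2,4] − [0,2,4] + [0,1,4] − [0,1,2].
The 10×5 boundary matrix has rank 4 and Smith normal form diag(1,1,1,1).

Now H_k = ker ∂_k / im ∂_{k+1}, so:

  H_0: rank C_0 − rank ∂_1 = 5 − 4 = 1, and the invariant factors of ∂_1 are all 1, so H_0 = Z.
  H_1: rank ker ∂_1 − rank ∂_2 = (10 − 4) − 6 = 0, and the invariant factors of ∂_2 are all 1, so H_1 = 0.
  H_2: rank ker ∂_2 − rank ∂_3 = (10 − 6) − 4 = 0, and the invariant factors of ∂_3 are all 1, so H_2 = 0.
  H_3: rank ker ∂_3 − rank ∂_4 = (5 − 4) − 0 = 1, and there is no ∂_4, so H_3 = Z.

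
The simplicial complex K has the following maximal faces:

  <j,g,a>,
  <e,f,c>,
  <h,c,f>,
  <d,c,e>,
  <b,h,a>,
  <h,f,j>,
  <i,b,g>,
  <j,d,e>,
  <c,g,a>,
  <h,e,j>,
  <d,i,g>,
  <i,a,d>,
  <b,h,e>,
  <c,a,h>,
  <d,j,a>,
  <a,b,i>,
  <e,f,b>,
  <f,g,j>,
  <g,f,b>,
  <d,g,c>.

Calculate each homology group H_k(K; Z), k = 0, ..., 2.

H_0 ≅ Z,  H_1 ≅ Z ⊕ Z_2,  H_2 = 0.

K has 10 vertices, 30 edges, 20 triangles.
rank ∂_0 = 0, rank ∂_1 = 9 ⇒ b_0 = 10 − 0 − 9 = 1; all invariant factors of ∂_1 are 1 so no torsion. So H_0 = Z.
rank ∂_1 = 9, rank ∂_2 = 20 ⇒ b_1 = 30 − 9 − 20 = 1; ∂_2 has invariant factor(s) [2] giving torsion. So H_1 = Z ⊕ Z_2.
rank ∂_2 = 20, rank ∂_3 = 0 ⇒ b_2 = 20 − 20 − 0 = 0. So H_2 = 0.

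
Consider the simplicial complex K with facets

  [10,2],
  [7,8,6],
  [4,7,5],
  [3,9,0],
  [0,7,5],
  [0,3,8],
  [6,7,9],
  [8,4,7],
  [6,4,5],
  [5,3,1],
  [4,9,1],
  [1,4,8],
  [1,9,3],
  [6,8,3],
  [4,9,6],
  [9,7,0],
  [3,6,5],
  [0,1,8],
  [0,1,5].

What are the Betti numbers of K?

b_0 = 2, b_1 = 1, b_2 = 0.

Fix the vertex order 0 < 1 < 2 < 3 < 4 < 5 < 6 < 7 < 8 < 9 < 10 and write every simplex with vertices in increasing order. Then dim K = 2 and the simplices of K are:

  0-simplices (11): [0], [1], [2], [3], [4], [5], [6], [7], [8], [9], [10]
  1-simplices (28): (28 of them)
  2-simplices (18): [0,1,5], [0,1,8], [0,3,8], [0,3,9], [0,5,7], [0,7,9], [1,3,5], [1,3,9], [1,4,8], [1,4,9], [3,5,6], [3,6,8], [4,5,6], [4,5,7], [4,6,9], [4,7,8], [6,7,8], [6,7,9]

giving chain groups C_0 ≅ Z^11, C_1 ≅ Z^28, C_2 ≅ Z^18.

∂_1: C_1 → C_0 is given by ∂[p,q] = [q] − [p]. For instance
  ∂[1,9] = [9] − [1].
The 11×28 boundary matrix has rank 9 and Smith normal form diag(1,1,1,1,1,1,1,1,1).

Boundary ∂_2: C_2 → C_1 sends each 2-simplex [p,q,r] to [q,r] − [p,r] + [p,q]. For instance
  ∂[0,3,9] = [3,9] − [0,9] + [0,3],
  ∂[0,3,8] = [3,8] − [0,8] + [0,3].
As a 28×18 matrix over Z this has rank 18, with invariant factors (1,1,1,1,1,1,1,1,1,1,1,1,1,1,1,1,1,2).

From H_k ≅ ker(∂_k) / im(∂_{k+1}) we obtain:

  H_0: rank C_0 − rank ∂_1 = 11 − 9 = 2, and the invariant factors of ∂_1 are all 1, so H_0 ≅ Z^2.
  H_1: rank ker ∂_1 − rank ∂_2 = (28 − 9) − 18 = 1, and ∂_2 has invariant factor 2 > 1, so H_1 ≅ Z × Z/2.
  H_2: rank ker ∂_2 − rank ∂_3 = (18 − 18) − 0 = 0, and there is no ∂_3, so H_2 ≅ 0.

As a check, the Euler characteristic is 11 − 28 + 18 = 1, which agrees with 2 − 1 + 0 = 1.

Hence the Betti numbers are b_0 = 2, b_1 = 1, b_2 = 0.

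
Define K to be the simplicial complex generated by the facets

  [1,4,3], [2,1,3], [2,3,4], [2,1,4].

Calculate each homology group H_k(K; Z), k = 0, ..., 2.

We work with the vertex ordering 1 < 2 < 3 < 4. The simplices of K, each written with vertices in increasing order, are:

  0-simplices (4): [1], [2], [3], [4]
  1-simplices (6): [1,2], [1,3], [1,4], [2,3], [2,4], [3,4]
  2-simplices (4): [1,2,3], [1,2,4], [1,3,4], [2,3,4]

Hence C_0 ≅ Z^4, C_1 ≅ Z^6, C_2 ≅ Z^4.

∂_1: C_1 → C_0 is given by ∂[p,q] = [q] − [p]. For instance
  ∂[1,2] = [2] − [1].
As a 4×6 matrix over Z this has rank 3, with invariant factors (1,1,1).

∂_2: C_2 → C_1 acts by ∂[p,q,r] = [q,r] − [p,r] + [p,q]. For instance
  ∂[1,2,3] = [2,3] − [1,3] + [1,2],
  ∂[1,2,4] = [2,4] − [1,4] + [1,2].
The resulting 6×4 matrix has rank 3, and its Smith normal form has invariant factors (1,1,1).

From H_k ≅ ker(∂_k) / im(∂_{k+1}) we obtain:

  H_0: rank C_0 − rank ∂_1 = 4 − 3 = 1, and the invariant factors of ∂_1 are all 1, so H_0 ≅ Z.
  H_1: rank ker ∂_1 − rank ∂_2 = (6 − 3) − 3 = 0, and the invariant factors of ∂_2 are all 1, so H_1 ≅ 0.
  H_2: rank ker ∂_2 − rank ∂_3 = (4 − 3) − 0 = 1, and there is no ∂_3, so H_2 ≅ Z.

As a check, the Euler characteristic is 4 − 6 + 4 = 2, which agrees with 1 − 0 + 1 = 2.

H_0 = Z,  H_1 = 0,  H_2 = Z.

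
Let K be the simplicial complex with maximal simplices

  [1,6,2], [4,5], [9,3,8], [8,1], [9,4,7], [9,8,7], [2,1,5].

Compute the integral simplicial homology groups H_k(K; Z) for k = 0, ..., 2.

H_0 = Z,  H_1 = Z,  H_2 = 0.

Order the vertices as 1 < 2 < 3 < 4 < 5 < 6 < 7 < 8 < 9. Listing each simplex with vertices in this order, K has dimension 2 with simplices:

  0-simplices (9): [1], [2], [3], [4], [5], [6], [7], [8], [9]
  1-simplices (14): [1,2], [1,5], [1,6], [1,8], [2,5], [2,6], [3,8], [3,9], [4,5], [4,7], [4,9], [7,8], [7,9], [8,9]
  2-simplices (5): [1,2,5], [1,2,6], [3,8,9], [4,7,9], [7,8,9]

so the chain groups are C_0 ≅ Z^9, C_1 ≅ Z^14, C_2 ≅ Z^5.

Boundary ∂_1: C_1 → C_0 maps an edge to its endpoints' difference, ∂[p,q] = q − p. For instance
  ∂[3,8] = [8] − [3].
As a 9×14 matrix over Z this has rank 8, with invariant factors (1,1,1,1,1,1,1,1).

∂_2: C_2 → C_1 sends each 2-simplex [p,q,r] to [q,r] − [p,r] + [p,q]. For instance
  ∂[1,2,6] = [2,6] − [1,6] + [1,2],
  ∂[4,7,9] = [7,9] − [4,9] + [4,7].
This gives a 14×5 integer matrix of rank 5; reducing to Smith normal form yields diagonal entries (1,1,1,1,1).

Computing H_k = (kernel of ∂_k) / (image of ∂_{k+1}):

  H_0: rank C_0 − rank ∂_1 = 9 − 8 = 1, and the invariant factors of ∂_1 are all 1, so H_0 ≅ Z.
  H_1: rank ker ∂_1 − rank ∂_2 = (14 − 8) − 5 = 1, and the invariant factors of ∂_2 are all 1, so H_1 ≅ Z.
  H_2: rank ker ∂_2 − rank ∂_3 = (5 − 5) − 0 = 0, and there is no ∂_3, so H_2 ≅ 0.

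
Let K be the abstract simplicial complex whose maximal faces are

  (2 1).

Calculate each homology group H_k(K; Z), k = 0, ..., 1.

H_0 ≅ Z,  H_1 = 0.

Fix the vertex order 1 < 2 and write every simplex with vertices in increasing order. Then dim K = 1 and the simplices of K are:

  0-simplices (2): [1], [2]
  1-simplices (1): [1,2]

giving chain groups C_0 ≅ Z^2, C_1 ≅ Z^1.

The boundary map ∂_1: C_1 → C_0 sends each edge [p,q] (with p < q) to q − p. For instance
  ∂[1,2] = [2] − [1].
As a 2×1 matrix over Z this has rank 1, with invariant factors (1).

Reading off H_k = ker ∂_k / im ∂_{k+1}:

  H_0: rank C_0 − rank ∂_1 = 2 − 1 = 1, and the invariant factors of ∂_1 are all 1, so H_0 ≅ Z.
  H_1: rank ker ∂_1 − rank ∂_2 = (1 − 1) − 0 = 0, and there is no ∂_2, so H_1 ≅ 0.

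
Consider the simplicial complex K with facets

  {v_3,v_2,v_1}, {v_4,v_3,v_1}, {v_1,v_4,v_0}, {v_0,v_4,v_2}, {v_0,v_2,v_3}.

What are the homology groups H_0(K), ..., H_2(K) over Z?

H_0 ≅ Z,  H_1 ≅ Z,  H_2 = 0.

Take the total order v_0 < v_1 < v_2 < v_3 < v_4 on the vertex set. Then K (dimension 2) consists of the simplices:

  0-simplices (5): [v_0], [v_1], [v_2], [v_3], [v_4]
  1-simplices (10): [v_0,v_1], [v_0,v_2], [v_0,v_3], [v_0,v_4], [v_1,v_2], [v_1,v_3], [v_1,v_4], [v_2,v_3], [v_2,v_4], [v_3,v_4]
  2-simplices (5): [v_0,v_1,v_4], [v_0,v_2,v_3], [v_0,v_2,v_4], [v_1,v_2,v_3], [v_1,v_3,v_4]

giving chain groups C_0 ≅ Z^5, C_1 ≅ Z^10, C_2 ≅ Z^5.

Boundary ∂_1: C_1 → C_0 maps an edge to its endpoints' difference, ∂[p,q] = q − p.
The resulting 5×10 matrix has rank 4, and its Smith normal form has invariant factors (1,1,1,1).

The boundary map ∂_2: C_2 → C_1 maps a triangle to the signed sum of its edges. For instance
  ∂[v_1,v_2,v_3] = [v_2,v_3] − [v_1,v_3] + [v_1,v_2],
  ∂[v_0,v_2,v_3] = [v_2,v_3] − [v_0,v_3] + [v_0,v_2].
This gives a 10×5 integer matrix of rank 5; reducing to Smith normal form yields diagonal entries (1,1,1,1,1).

Computing H_k = (kernel of ∂_k) / (image of ∂_{k+1}):

  H_0: rank C_0 − rank ∂_1 = 5 − 4 = 1, and the invariant factors of ∂_1 are all 1, so H_0 = Z.
  H_1: rank ker ∂_1 − rank ∂_2 = (10 − 4) − 5 = 1, and the invariant factors of ∂_2 are all 1, so H_1 = Z.
  H_2: rank ker ∂_2 − rank ∂_3 = (5 − 5) − 0 = 0, and there is no ∂_3, so H_2 = 0.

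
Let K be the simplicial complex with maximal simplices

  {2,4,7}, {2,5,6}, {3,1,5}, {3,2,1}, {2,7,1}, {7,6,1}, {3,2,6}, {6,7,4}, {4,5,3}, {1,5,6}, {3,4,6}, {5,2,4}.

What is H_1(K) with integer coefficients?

K has 7 vertices, 18 edges, 12 triangles.
rank ∂_1 = 6, rank ∂_2 = 12 ⇒ b_1 = 18 − 6 − 12 = 0; ∂_2 has invariant factor(s) [2] giving torsion. So H_1 ≅ Z/2Z.

H_1 ≅ Z/2Z.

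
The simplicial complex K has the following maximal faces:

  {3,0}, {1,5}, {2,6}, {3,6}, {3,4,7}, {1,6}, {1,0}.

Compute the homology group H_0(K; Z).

H_0 ≅ Z.

We work with the vertex ordering 0 < 1 < 2 < 3 < 4 < 5 < 6 < 7. The simplices of K, each written with vertices in increasing order, are:

  0-simplices (8): [0], [1], [2], [3], [4], [5], [6], [7]
  1-simplices (9): [0,1], [0,3], [1,5], [1,6], [2,6], [3,4], [3,6], [3,7], [4,7]
  2-simplices (1): [3,4,7]

giving chain groups C_0 ≅ Z^8, C_1 ≅ Z^9, C_2 ≅ Z^1.

Boundary ∂_1: C_1 → C_0 is given by ∂[p,q] = [q] − [p].
The resulting 8×9 matrix has rank 7, and its Smith normal form has invariant factors (1,1,1,1,1,1,1).

Boundary ∂_2: C_2 → C_1 acts by ∂[p,q,r] = [q,r] − [p,r] + [p,q]. For instance
  ∂[3,4,7] = [4,7] − [3,7] + [3,4].
The 9×1 boundary matrix has rank 1 and Smith normal form diag(1).

Computing H_k = (kernel of ∂_k) / (image of ∂_{k+1}):

  H_0: rank C_0 − rank ∂_1 = 8 − 7 = 1, and the invariant factors of ∂_1 are all 1, so H_0 ≅ Z.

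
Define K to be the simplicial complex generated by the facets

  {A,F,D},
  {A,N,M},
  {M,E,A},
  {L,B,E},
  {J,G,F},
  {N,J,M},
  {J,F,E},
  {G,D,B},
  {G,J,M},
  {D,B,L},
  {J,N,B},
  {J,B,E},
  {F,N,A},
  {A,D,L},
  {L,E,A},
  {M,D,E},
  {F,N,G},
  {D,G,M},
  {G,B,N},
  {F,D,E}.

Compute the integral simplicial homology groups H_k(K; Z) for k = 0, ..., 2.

H_0 ≅ Z,  H_1 ≅ Z × Z/2,  H_2 = 0.

K has 10 vertices, 30 edges, 20 triangles.
rank ∂_0 = 0, rank ∂_1 = 9 ⇒ b_0 = 10 − 0 − 9 = 1; all invariant factors of ∂_1 are 1 so no torsion. So H_0 = Z.
rank ∂_1 = 9, rank ∂_2 = 20 ⇒ b_1 = 30 − 9 − 20 = 1; ∂_2 has invariant factor(s) [2] giving torsion. So H_1 = Z × Z/2.
rank ∂_2 = 20, rank ∂_3 = 0 ⇒ b_2 = 20 − 20 − 0 = 0. So H_2 = 0.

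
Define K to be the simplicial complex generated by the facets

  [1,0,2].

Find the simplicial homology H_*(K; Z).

H_0 ≅ Z,  H_1 = 0,  H_2 = 0.

Order the vertices as 0 < 1 < 2. Listing each simplex with vertices in this order, K has dimension 2 with simplices:

  0-simplices (3): [0], [1], [2]
  1-simplices (3): [0,1], [0,2], [1,2]
  2-simplices (1): [0,1,2]

giving chain groups C_0 ≅ Z^3, C_1 ≅ Z^3, C_2 ≅ Z^1.

The boundary map ∂_1: C_1 → C_0 maps an edge to its endpoints' difference, ∂[p,q] = q − p.
The 3×3 boundary matrix has rank 2 and Smith normal form diag(1,1).

∂_2: C_2 → C_1 acts by ∂[p,q,r] = [q,r] − [p,r] + [p,q]. For instance
  ∂[0,1,2] = [1,2] − [0,2] + [0,1].
The 3×1 boundary matrix has rank 1 and Smith normal form diag(1).

Now H_k = ker ∂_k / im ∂_{k+1}, so:

  H_0: rank C_0 − rank ∂_1 = 3 − 2 = 1, and the invariant factors of ∂_1 are all 1, so H_0 ≅ Z.
  H_1: rank ker ∂_1 − rank ∂_2 = (3 − 2) − 1 = 0, and the invariant factors of ∂_2 are all 1, so H_1 ≅ 0.
  H_2: rank ker ∂_2 − rank ∂_3 = (1 − 1) − 0 = 0, and there is no ∂_3, so H_2 ≅ 0.

As a check, the Euler characteristic is 3 − 3 + 1 = 1, which agrees with 1 − 0 + 0 = 1.
(K is a triangulation of the 2-simplex.)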